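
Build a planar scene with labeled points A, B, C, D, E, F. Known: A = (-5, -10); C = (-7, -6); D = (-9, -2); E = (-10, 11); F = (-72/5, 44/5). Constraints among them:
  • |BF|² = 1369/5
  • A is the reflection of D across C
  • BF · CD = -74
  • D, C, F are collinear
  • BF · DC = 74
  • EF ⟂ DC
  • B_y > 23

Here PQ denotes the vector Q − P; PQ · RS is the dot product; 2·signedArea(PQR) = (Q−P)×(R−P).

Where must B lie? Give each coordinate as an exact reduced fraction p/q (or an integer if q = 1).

B = (-109/5, 118/5)

1. B_x = -109/5  [line -2·x + 4·y + -138 = 0 ∩ |BF|² = 1369/5]
2. B_y = 118/5  [line -2·x + 4·y + -138 = 0 ∩ |BF|² = 1369/5]
   → B = (-109/5, 118/5)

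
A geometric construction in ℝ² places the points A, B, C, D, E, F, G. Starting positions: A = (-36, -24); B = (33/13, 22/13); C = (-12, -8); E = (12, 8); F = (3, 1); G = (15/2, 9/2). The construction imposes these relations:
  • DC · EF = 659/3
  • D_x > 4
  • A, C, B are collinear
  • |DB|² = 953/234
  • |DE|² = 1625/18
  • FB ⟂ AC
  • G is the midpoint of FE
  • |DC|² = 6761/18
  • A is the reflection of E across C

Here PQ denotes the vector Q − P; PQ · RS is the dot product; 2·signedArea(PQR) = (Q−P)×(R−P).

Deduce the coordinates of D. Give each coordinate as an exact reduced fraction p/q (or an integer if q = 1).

D = (9/2, 13/6)

1. D_x = 9/2  [line 9·x + 7·y + -167/3 = 0 ∩ |DC|² = 6761/18]
2. D_y = 13/6  [line 9·x + 7·y + -167/3 = 0 ∩ |DC|² = 6761/18]
   → D = (9/2, 13/6)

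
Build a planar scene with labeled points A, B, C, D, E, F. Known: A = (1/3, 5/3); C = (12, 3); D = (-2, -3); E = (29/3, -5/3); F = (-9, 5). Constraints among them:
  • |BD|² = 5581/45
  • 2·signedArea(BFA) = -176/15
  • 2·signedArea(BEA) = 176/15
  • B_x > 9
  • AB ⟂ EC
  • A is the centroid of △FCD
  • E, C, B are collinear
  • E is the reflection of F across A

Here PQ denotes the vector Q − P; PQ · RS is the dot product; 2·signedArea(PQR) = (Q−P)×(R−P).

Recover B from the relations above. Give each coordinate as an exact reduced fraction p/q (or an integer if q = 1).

B = (137/15, -41/15)

1. B_x = 137/15  [E, C, B are collinear ∩ AB ⟂ EC]
2. B_y = -41/15  [E, C, B are collinear ∩ AB ⟂ EC]
   → B = (137/15, -41/15)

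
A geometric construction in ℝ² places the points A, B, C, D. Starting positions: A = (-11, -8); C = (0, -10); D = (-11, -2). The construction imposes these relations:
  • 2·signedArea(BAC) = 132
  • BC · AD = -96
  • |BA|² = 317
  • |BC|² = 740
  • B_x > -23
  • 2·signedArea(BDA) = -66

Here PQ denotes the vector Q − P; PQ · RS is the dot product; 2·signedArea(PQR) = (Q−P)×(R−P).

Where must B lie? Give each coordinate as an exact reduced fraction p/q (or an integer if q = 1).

1. B_x = -22  [2·signedArea(BDA) = -66 ∩ 2·signedArea(BAC) = 132]
2. B_y = 6  [2·signedArea(BDA) = -66 ∩ 2·signedArea(BAC) = 132]
   → B = (-22, 6)

B = (-22, 6)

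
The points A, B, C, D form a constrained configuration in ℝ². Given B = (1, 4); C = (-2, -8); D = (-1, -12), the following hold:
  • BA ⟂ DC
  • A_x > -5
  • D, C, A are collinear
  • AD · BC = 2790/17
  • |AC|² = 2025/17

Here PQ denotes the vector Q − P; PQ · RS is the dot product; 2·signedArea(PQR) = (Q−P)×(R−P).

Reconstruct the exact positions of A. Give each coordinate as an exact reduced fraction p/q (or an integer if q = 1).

A = (-79/17, 44/17)

1. A_x = -79/17  [D, C, A are collinear ∩ BA ⟂ DC]
2. A_y = 44/17  [D, C, A are collinear ∩ BA ⟂ DC]
   → A = (-79/17, 44/17)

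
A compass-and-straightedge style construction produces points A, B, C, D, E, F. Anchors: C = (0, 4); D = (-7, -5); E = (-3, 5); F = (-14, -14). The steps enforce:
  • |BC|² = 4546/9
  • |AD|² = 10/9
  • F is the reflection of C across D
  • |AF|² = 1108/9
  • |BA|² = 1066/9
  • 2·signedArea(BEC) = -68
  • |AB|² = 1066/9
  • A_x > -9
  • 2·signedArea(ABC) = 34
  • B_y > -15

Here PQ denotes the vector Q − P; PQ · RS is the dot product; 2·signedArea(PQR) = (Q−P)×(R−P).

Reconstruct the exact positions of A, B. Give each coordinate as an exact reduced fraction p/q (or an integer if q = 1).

1. B_x = -13  [line 1·x + 3·y + 56 = 0 ∩ |BC|² = 4546/9]
2. B_y = -43/3  [line 1·x + 3·y + 56 = 0 ∩ |BC|² = 4546/9]
   → B = (-13, -43/3)
3. A_x = -8  [line -55/3·x + 13·y + -86 = 0 ∩ |BA|² = 1066/9]
4. A_y = -14/3  [line -55/3·x + 13·y + -86 = 0 ∩ |BA|² = 1066/9]
   → A = (-8, -14/3)

A = (-8, -14/3)
B = (-13, -43/3)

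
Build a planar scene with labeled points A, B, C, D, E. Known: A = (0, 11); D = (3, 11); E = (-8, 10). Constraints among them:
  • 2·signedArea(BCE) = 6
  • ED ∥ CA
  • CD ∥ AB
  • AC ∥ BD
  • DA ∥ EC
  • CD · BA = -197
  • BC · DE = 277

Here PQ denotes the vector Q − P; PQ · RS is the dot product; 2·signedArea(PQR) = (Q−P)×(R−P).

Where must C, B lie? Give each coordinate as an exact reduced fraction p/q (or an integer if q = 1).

1. C_x = -11  [ED ∥ CA ∩ DA ∥ EC]
2. C_y = 10  [ED ∥ CA ∩ DA ∥ EC]
   → C = (-11, 10)
3. B_x = 14  [AC ∥ BD ∩ CD ∥ AB]
4. B_y = 12  [AC ∥ BD ∩ CD ∥ AB]
   → B = (14, 12)

B = (14, 12)
C = (-11, 10)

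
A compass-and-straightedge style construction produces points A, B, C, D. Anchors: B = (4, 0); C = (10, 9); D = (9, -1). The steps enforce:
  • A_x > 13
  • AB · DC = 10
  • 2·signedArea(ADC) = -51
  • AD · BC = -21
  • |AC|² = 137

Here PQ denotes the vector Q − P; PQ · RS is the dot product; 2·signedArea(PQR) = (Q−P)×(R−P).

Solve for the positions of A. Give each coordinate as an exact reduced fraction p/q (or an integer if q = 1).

A = (14, -2)

1. A_x = 14  [AB · DC = 10 ∩ AD · BC = -21]
2. A_y = -2  [AB · DC = 10 ∩ AD · BC = -21]
   → A = (14, -2)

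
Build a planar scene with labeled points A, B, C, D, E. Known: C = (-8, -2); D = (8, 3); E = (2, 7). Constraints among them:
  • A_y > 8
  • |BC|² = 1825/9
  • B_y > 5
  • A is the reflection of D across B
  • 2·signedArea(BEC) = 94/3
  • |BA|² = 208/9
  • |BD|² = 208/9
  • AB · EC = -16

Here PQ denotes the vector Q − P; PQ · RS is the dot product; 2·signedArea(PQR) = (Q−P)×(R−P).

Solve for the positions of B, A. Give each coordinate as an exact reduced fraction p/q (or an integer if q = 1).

A = (0, 25/3)
B = (4, 17/3)

1. B_x = 4  [line 9·x + -10·y + 62/3 = 0 ∩ |BC|² = 1825/9]
2. B_y = 17/3  [line 9·x + -10·y + 62/3 = 0 ∩ |BC|² = 1825/9]
   → B = (4, 17/3)
3. A_x = 0  [A is the reflection of D across B]
4. A_y = 25/3  [A is the reflection of D across B]
   → A = (0, 25/3)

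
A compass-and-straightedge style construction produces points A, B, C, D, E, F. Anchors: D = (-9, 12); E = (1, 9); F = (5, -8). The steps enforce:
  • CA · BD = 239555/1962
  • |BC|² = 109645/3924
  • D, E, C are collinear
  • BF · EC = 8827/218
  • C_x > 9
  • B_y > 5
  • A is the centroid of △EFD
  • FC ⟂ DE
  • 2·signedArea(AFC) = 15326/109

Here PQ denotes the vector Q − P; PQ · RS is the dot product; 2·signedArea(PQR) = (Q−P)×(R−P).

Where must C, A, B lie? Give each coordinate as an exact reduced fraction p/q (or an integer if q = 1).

1. C_x = 1019/109  [D, E, C are collinear ∩ FC ⟂ DE]
2. C_y = 708/109  [D, E, C are collinear ∩ FC ⟂ DE]
   → C = (1019/109, 708/109)
3. A_x = -1  [A is the centroid of △EFD]
4. A_y = 13/3  [A is the centroid of △EFD]
   → A = (-1, 13/3)
5. B_x = 455/109  [BF · EC = 8827/218 ∩ CA · BD = 239555/1962]
6. B_y = 3541/654  [BF · EC = 8827/218 ∩ CA · BD = 239555/1962]
   → B = (455/109, 3541/654)

A = (-1, 13/3)
B = (455/109, 3541/654)
C = (1019/109, 708/109)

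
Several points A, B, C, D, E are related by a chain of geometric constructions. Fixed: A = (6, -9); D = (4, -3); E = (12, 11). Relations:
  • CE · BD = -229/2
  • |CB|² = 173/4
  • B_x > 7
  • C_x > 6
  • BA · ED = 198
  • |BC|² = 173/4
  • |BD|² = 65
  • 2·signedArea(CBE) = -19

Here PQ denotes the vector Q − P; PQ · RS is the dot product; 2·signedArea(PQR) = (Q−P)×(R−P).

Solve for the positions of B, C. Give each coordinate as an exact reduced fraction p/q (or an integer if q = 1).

B = (8, 4)
C = (7, -5/2)

1. B_x = 8  [line 8·x + 14·y + -120 = 0 ∩ |BD|² = 65]
2. B_y = 4  [line 8·x + 14·y + -120 = 0 ∩ |BD|² = 65]
   → B = (8, 4)
3. C_x = 7  [2·signedArea(CBE) = -19 ∩ CE · BD = -229/2]
4. C_y = -5/2  [2·signedArea(CBE) = -19 ∩ CE · BD = -229/2]
   → C = (7, -5/2)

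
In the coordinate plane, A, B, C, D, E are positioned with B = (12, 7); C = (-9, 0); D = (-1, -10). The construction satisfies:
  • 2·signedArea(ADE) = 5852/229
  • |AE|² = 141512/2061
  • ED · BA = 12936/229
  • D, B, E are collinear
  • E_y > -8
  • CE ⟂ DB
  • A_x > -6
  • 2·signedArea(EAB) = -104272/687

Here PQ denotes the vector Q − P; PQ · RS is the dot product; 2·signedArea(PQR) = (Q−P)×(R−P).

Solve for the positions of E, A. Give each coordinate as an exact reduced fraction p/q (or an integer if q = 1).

A = (-3922/687, -1729/687)
E = (200/229, -1729/229)

1. E_x = 200/229  [D, B, E are collinear ∩ CE ⟂ DB]
2. E_y = -1729/229  [D, B, E are collinear ∩ CE ⟂ DB]
   → E = (200/229, -1729/229)
3. A_x = -3922/687  [2·signedArea(ADE) = 5852/229 ∩ ED · BA = 12936/229]
4. A_y = -1729/687  [2·signedArea(ADE) = 5852/229 ∩ ED · BA = 12936/229]
   → A = (-3922/687, -1729/687)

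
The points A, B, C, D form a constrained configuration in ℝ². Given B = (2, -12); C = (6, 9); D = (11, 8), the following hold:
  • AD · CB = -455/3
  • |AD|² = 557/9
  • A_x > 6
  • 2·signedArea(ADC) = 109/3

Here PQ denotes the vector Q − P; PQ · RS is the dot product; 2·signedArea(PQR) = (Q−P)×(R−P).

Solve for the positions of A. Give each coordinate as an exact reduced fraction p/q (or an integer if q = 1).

1. A_x = 19/3  [2·signedArea(ADC) = 109/3 ∩ AD · CB = -455/3]
2. A_y = 5/3  [2·signedArea(ADC) = 109/3 ∩ AD · CB = -455/3]
   → A = (19/3, 5/3)

A = (19/3, 5/3)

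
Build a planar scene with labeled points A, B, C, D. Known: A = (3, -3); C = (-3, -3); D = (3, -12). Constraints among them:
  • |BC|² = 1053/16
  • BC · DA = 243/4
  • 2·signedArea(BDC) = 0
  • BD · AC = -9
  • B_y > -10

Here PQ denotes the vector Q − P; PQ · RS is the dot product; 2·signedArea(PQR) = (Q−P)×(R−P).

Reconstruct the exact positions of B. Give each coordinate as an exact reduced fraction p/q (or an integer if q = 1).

1. B_x = 3/2  [2·signedArea(BDC) = 0 ∩ BC · DA = 243/4]
2. B_y = -39/4  [2·signedArea(BDC) = 0 ∩ BC · DA = 243/4]
   → B = (3/2, -39/4)

B = (3/2, -39/4)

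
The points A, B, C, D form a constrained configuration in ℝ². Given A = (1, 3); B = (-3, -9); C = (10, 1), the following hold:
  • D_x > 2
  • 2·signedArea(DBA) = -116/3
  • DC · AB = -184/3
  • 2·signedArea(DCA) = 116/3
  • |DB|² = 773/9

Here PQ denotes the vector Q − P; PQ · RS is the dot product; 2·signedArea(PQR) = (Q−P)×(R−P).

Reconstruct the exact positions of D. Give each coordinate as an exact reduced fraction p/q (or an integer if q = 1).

1. D_x = 8/3  [2·signedArea(DCA) = 116/3 ∩ DC · AB = -184/3]
2. D_y = -5/3  [2·signedArea(DCA) = 116/3 ∩ DC · AB = -184/3]
   → D = (8/3, -5/3)

D = (8/3, -5/3)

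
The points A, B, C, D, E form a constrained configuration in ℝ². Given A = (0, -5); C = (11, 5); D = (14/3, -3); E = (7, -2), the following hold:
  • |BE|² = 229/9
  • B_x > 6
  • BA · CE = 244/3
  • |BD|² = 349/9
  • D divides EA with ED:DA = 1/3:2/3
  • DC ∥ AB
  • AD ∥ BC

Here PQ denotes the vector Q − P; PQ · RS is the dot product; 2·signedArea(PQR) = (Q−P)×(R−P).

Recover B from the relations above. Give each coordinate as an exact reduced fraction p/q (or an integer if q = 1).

B = (19/3, 3)

1. B_x = 19/3  [AD ∥ BC ∩ DC ∥ AB]
2. B_y = 3  [AD ∥ BC ∩ DC ∥ AB]
   → B = (19/3, 3)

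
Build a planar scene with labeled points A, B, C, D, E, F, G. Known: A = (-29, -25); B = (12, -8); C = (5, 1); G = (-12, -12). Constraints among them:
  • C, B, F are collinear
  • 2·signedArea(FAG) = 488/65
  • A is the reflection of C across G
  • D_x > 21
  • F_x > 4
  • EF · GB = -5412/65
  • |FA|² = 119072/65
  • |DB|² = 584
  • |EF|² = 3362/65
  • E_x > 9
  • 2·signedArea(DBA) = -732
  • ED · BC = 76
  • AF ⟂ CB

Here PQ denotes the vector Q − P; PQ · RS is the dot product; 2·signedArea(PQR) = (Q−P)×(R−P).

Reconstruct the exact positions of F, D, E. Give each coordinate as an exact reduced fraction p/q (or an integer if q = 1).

D = (22, 14)
E = (46/5, -22/5)
F = (311/65, 83/65)

1. F_x = 311/65  [C, B, F are collinear ∩ AF ⟂ CB]
2. F_y = 83/65  [C, B, F are collinear ∩ AF ⟂ CB]
   → F = (311/65, 83/65)
3. D_x = 22  [line 17·x + -41·y + 200 = 0 ∩ |DB|² = 584]
4. D_y = 14  [line 17·x + -41·y + 200 = 0 ∩ |DB|² = 584]
   → D = (22, 14)
5. E_x = 46/5  [EF · GB = -5412/65 ∩ ED · BC = 76]
6. E_y = -22/5  [EF · GB = -5412/65 ∩ ED · BC = 76]
   → E = (46/5, -22/5)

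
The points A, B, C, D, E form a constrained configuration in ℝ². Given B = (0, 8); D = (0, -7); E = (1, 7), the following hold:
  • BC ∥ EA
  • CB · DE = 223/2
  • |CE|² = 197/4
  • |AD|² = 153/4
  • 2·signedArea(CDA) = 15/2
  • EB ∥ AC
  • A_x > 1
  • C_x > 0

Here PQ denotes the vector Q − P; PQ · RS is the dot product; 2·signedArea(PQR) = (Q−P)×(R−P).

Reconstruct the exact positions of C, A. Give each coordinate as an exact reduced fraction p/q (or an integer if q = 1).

A = (3/2, -1)
C = (1/2, 0)

1. C_x = 1/2  [line -1·x + -14·y + 1/2 = 0 ∩ |CE|² = 197/4]
2. C_y = 0  [line -1·x + -14·y + 1/2 = 0 ∩ |CE|² = 197/4]
   → C = (1/2, 0)
3. A_x = 3/2  [2·signedArea(CDA) = 15/2 ∩ EB ∥ AC]
4. A_y = -1  [2·signedArea(CDA) = 15/2 ∩ EB ∥ AC]
   → A = (3/2, -1)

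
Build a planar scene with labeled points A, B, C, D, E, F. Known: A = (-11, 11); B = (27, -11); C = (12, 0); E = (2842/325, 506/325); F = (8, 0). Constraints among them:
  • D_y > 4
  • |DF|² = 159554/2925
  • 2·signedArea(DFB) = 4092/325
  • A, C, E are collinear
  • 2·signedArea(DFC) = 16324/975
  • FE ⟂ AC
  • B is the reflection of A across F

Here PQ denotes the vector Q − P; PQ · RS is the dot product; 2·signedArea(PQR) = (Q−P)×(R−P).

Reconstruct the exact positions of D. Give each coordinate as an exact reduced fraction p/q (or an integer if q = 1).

1. D_x = 1867/975  [2·signedArea(DFC) = 16324/975 ∩ 2·signedArea(DFB) = 4092/325]
2. D_y = 4081/975  [2·signedArea(DFC) = 16324/975 ∩ 2·signedArea(DFB) = 4092/325]
   → D = (1867/975, 4081/975)

D = (1867/975, 4081/975)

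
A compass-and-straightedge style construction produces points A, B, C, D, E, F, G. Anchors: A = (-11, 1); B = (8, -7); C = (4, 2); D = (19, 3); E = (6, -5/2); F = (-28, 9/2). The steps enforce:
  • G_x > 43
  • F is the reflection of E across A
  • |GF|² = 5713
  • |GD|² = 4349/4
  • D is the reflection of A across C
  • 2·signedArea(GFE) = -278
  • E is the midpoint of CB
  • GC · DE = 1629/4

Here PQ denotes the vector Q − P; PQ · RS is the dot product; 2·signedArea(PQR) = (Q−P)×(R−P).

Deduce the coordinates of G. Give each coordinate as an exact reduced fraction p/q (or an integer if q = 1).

G = (44, -37/2)

1. G_x = 44  [2·signedArea(GFE) = -278 ∩ GC · DE = 1629/4]
2. G_y = -37/2  [2·signedArea(GFE) = -278 ∩ GC · DE = 1629/4]
   → G = (44, -37/2)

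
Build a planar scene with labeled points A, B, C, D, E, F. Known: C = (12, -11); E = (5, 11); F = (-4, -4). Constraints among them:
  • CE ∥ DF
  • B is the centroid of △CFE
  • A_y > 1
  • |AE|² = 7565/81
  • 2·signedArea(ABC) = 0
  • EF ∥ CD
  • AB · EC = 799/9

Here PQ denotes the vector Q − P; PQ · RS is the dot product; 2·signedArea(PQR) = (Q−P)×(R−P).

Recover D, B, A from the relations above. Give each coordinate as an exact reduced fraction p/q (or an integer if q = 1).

A = (16/9, 17/9)
B = (13/3, -4/3)
D = (3, -26)

1. D_x = 3  [CE ∥ DF ∩ EF ∥ CD]
2. D_y = -26  [CE ∥ DF ∩ EF ∥ CD]
   → D = (3, -26)
3. B_x = 13/3  [B is the centroid of △CFE]
4. B_y = -4/3  [B is the centroid of △CFE]
   → B = (13/3, -4/3)
5. A_x = 16/9  [2·signedArea(ABC) = 0 ∩ AB · EC = 799/9]
6. A_y = 17/9  [2·signedArea(ABC) = 0 ∩ AB · EC = 799/9]
   → A = (16/9, 17/9)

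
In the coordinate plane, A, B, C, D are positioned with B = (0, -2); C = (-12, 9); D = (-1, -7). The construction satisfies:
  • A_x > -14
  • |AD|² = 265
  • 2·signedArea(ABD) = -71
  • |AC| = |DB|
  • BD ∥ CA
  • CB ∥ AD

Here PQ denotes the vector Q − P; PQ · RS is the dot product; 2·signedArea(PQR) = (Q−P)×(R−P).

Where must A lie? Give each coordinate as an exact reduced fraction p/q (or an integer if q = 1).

1. A_x = -13  [CB ∥ AD ∩ BD ∥ CA]
2. A_y = 4  [CB ∥ AD ∩ BD ∥ CA]
   → A = (-13, 4)

A = (-13, 4)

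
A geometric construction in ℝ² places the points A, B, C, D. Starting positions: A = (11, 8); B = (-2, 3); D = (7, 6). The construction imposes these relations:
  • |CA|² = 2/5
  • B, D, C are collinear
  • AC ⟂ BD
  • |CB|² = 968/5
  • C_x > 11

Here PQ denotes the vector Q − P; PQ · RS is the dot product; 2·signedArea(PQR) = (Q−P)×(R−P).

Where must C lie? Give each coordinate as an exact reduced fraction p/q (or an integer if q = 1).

C = (56/5, 37/5)

1. C_x = 56/5  [B, D, C are collinear ∩ AC ⟂ BD]
2. C_y = 37/5  [B, D, C are collinear ∩ AC ⟂ BD]
   → C = (56/5, 37/5)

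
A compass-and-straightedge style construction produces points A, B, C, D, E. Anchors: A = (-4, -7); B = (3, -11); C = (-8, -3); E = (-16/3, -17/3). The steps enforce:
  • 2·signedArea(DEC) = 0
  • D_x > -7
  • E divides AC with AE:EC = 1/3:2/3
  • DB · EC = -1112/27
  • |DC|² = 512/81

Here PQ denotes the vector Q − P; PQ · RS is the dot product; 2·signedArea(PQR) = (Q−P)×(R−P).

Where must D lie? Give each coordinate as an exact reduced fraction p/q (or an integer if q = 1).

D = (-56/9, -43/9)

1. D_x = -56/9  [2·signedArea(DEC) = 0 ∩ DB · EC = -1112/27]
2. D_y = -43/9  [2·signedArea(DEC) = 0 ∩ DB · EC = -1112/27]
   → D = (-56/9, -43/9)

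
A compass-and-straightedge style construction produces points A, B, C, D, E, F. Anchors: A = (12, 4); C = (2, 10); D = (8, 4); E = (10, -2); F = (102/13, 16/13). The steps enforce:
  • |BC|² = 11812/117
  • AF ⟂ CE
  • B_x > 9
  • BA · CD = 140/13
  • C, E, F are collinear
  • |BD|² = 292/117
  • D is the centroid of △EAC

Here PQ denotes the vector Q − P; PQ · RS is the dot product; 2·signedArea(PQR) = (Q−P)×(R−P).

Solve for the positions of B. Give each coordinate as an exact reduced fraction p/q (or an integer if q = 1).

B = (362/39, 40/13)

1. B_x = 362/39  [line -6·x + 6·y + 484/13 = 0 ∩ |BC|² = 11812/117]
2. B_y = 40/13  [line -6·x + 6·y + 484/13 = 0 ∩ |BC|² = 11812/117]
   → B = (362/39, 40/13)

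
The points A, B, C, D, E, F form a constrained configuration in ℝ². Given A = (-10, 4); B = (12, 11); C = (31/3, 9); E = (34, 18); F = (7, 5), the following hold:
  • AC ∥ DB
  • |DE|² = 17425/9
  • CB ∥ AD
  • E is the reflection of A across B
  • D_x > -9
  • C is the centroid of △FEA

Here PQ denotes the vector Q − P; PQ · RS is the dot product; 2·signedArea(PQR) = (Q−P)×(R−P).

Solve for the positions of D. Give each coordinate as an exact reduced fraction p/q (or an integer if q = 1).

1. D_x = -25/3  [AC ∥ DB ∩ CB ∥ AD]
2. D_y = 6  [AC ∥ DB ∩ CB ∥ AD]
   → D = (-25/3, 6)

D = (-25/3, 6)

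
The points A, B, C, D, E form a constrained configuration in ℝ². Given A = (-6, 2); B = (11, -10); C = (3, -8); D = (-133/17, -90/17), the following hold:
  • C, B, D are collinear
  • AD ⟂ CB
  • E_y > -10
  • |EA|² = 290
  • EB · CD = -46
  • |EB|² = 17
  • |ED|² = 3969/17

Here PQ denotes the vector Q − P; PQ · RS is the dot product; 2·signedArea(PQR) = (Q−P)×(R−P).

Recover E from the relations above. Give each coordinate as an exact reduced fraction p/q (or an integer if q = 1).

E = (7, -9)

1. E_x = 7  [line 184/17·x + -46/17·y + -1702/17 = 0 ∩ |ED|² = 3969/17]
2. E_y = -9  [line 184/17·x + -46/17·y + -1702/17 = 0 ∩ |ED|² = 3969/17]
   → E = (7, -9)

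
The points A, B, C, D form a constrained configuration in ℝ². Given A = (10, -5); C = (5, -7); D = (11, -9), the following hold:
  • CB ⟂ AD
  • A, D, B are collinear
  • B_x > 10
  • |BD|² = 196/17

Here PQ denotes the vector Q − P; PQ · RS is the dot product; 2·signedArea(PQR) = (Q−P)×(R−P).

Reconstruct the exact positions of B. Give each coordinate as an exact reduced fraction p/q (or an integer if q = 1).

B = (173/17, -97/17)

1. B_x = 173/17  [A, D, B are collinear ∩ CB ⟂ AD]
2. B_y = -97/17  [A, D, B are collinear ∩ CB ⟂ AD]
   → B = (173/17, -97/17)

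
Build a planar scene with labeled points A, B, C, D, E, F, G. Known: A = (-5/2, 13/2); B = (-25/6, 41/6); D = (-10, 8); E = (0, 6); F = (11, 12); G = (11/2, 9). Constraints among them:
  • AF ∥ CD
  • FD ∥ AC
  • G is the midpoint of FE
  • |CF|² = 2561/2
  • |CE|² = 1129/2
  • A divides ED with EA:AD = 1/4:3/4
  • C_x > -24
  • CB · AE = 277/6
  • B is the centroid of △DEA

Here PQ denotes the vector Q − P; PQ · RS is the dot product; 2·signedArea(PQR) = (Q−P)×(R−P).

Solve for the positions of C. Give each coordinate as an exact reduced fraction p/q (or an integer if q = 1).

1. C_x = -47/2  [AF ∥ CD ∩ FD ∥ AC]
2. C_y = 5/2  [AF ∥ CD ∩ FD ∥ AC]
   → C = (-47/2, 5/2)

C = (-47/2, 5/2)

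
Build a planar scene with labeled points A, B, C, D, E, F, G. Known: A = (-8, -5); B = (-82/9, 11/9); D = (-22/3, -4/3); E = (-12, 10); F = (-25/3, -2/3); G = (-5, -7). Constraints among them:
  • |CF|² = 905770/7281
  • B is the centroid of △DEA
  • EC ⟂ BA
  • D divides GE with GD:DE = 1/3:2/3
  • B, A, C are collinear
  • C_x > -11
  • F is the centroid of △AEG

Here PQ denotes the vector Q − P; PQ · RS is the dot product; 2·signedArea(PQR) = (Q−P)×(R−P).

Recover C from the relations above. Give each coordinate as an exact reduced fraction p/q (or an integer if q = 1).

C = (-8672/809, 8275/809)

1. C_x = -8672/809  [B, A, C are collinear ∩ EC ⟂ BA]
2. C_y = 8275/809  [B, A, C are collinear ∩ EC ⟂ BA]
   → C = (-8672/809, 8275/809)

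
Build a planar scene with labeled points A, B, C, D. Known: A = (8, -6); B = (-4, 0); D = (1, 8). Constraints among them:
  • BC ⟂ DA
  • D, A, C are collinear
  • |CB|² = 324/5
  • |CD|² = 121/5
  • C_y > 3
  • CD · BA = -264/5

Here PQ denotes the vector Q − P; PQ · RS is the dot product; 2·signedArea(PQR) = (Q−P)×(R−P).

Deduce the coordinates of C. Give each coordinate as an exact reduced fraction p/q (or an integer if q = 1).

1. C_x = 16/5  [D, A, C are collinear ∩ BC ⟂ DA]
2. C_y = 18/5  [D, A, C are collinear ∩ BC ⟂ DA]
   → C = (16/5, 18/5)

C = (16/5, 18/5)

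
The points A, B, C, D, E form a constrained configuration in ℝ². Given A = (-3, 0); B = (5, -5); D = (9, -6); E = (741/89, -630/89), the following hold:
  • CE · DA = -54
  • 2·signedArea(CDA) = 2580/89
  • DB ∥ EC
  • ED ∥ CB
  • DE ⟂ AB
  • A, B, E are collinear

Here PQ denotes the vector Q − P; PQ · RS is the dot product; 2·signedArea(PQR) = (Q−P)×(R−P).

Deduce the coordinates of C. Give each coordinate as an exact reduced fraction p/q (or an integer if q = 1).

C = (385/89, -541/89)

1. C_x = 385/89  [ED ∥ CB ∩ DB ∥ EC]
2. C_y = -541/89  [ED ∥ CB ∩ DB ∥ EC]
   → C = (385/89, -541/89)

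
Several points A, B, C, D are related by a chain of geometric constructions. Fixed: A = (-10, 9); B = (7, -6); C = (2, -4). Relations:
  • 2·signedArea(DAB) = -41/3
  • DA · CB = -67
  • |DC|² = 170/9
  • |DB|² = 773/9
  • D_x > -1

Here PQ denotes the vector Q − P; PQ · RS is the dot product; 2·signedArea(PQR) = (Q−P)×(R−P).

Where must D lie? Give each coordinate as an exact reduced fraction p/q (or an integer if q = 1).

1. D_x = -1/3  [2·signedArea(DAB) = -41/3 ∩ DA · CB = -67]
2. D_y = -1/3  [2·signedArea(DAB) = -41/3 ∩ DA · CB = -67]
   → D = (-1/3, -1/3)

D = (-1/3, -1/3)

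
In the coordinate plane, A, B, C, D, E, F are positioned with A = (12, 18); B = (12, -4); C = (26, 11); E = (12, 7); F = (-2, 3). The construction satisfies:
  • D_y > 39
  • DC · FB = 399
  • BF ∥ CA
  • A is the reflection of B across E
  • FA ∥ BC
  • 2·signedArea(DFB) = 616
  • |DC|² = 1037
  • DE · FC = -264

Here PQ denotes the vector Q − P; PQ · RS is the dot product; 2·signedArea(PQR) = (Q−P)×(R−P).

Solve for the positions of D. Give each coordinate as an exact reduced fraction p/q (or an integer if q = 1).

D = (12, 40)

1. D_x = 12  [2·signedArea(DFB) = 616 ∩ DC · FB = 399]
2. D_y = 40  [2·signedArea(DFB) = 616 ∩ DC · FB = 399]
   → D = (12, 40)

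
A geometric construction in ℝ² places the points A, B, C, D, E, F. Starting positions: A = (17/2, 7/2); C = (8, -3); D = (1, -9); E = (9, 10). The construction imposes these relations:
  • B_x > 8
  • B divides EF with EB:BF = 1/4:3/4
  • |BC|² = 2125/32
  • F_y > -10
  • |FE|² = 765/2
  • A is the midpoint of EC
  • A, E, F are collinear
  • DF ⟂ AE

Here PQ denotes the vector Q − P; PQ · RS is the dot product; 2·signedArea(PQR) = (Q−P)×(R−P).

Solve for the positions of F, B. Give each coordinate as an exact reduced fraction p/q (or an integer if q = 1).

1. F_x = 15/2  [A, E, F are collinear ∩ DF ⟂ AE]
2. F_y = -19/2  [A, E, F are collinear ∩ DF ⟂ AE]
   → F = (15/2, -19/2)
3. B_x = 69/8  [B divides EF with EB:BF = 1/4:3/4]
4. B_y = 41/8  [B divides EF with EB:BF = 1/4:3/4]
   → B = (69/8, 41/8)

B = (69/8, 41/8)
F = (15/2, -19/2)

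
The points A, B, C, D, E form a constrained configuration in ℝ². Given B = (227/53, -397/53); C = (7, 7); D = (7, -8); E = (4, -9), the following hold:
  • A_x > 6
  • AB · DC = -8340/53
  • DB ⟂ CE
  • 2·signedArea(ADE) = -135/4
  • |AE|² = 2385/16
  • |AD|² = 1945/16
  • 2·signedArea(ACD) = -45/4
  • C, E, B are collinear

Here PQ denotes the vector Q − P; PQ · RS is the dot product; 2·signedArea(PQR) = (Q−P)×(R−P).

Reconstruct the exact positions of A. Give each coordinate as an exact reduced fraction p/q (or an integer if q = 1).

A = (25/4, 3)

1. A_x = 25/4  [2·signedArea(ACD) = -45/4 ∩ AB · DC = -8340/53]
2. A_y = 3  [2·signedArea(ACD) = -45/4 ∩ AB · DC = -8340/53]
   → A = (25/4, 3)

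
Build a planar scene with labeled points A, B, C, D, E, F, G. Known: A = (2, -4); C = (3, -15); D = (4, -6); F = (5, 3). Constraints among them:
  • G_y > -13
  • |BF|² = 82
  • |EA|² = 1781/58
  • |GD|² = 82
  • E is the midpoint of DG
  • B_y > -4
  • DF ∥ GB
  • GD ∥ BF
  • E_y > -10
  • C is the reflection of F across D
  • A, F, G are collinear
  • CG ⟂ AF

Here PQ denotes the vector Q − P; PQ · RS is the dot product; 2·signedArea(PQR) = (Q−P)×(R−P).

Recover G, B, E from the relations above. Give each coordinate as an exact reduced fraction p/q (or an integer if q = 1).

B = (-24/29, -114/29)
E = (63/58, -549/58)
G = (-53/29, -375/29)

1. G_x = -53/29  [A, F, G are collinear ∩ CG ⟂ AF]
2. G_y = -375/29  [A, F, G are collinear ∩ CG ⟂ AF]
   → G = (-53/29, -375/29)
3. B_x = -24/29  [GD ∥ BF ∩ DF ∥ GB]
4. B_y = -114/29  [GD ∥ BF ∩ DF ∥ GB]
   → B = (-24/29, -114/29)
5. E_x = 63/58  [E is the midpoint of DG]
6. E_y = -549/58  [E is the midpoint of DG]
   → E = (63/58, -549/58)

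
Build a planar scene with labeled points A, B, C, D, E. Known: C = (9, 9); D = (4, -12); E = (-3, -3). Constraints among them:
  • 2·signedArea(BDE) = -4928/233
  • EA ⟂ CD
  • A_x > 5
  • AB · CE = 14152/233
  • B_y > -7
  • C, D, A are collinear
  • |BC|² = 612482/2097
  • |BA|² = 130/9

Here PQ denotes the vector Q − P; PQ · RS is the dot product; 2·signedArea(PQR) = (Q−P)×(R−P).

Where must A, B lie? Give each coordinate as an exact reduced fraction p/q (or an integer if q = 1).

A = (1317/233, -1179/233)
B = (1550/699, -1558/233)

1. A_x = 1317/233  [C, D, A are collinear ∩ EA ⟂ CD]
2. A_y = -1179/233  [C, D, A are collinear ∩ EA ⟂ CD]
   → A = (1317/233, -1179/233)
3. B_x = 1550/699  [2·signedArea(BDE) = -4928/233 ∩ AB · CE = 14152/233]
4. B_y = -1558/233  [2·signedArea(BDE) = -4928/233 ∩ AB · CE = 14152/233]
   → B = (1550/699, -1558/233)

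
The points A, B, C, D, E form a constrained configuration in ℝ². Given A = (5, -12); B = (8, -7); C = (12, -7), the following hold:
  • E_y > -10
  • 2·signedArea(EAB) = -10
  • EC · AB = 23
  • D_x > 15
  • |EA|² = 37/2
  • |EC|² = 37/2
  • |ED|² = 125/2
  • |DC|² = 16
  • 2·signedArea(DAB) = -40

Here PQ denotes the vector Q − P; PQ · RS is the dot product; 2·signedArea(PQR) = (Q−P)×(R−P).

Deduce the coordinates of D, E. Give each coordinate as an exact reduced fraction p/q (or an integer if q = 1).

1. D_x = 16  [line -5·x + 3·y + 101 = 0 ∩ |DC|² = 16]
2. D_y = -7  [line -5·x + 3·y + 101 = 0 ∩ |DC|² = 16]
   → D = (16, -7)
3. E_x = 17/2  [2·signedArea(EAB) = -10 ∩ EC · AB = 23]
4. E_y = -19/2  [2·signedArea(EAB) = -10 ∩ EC · AB = 23]
   → E = (17/2, -19/2)

D = (16, -7)
E = (17/2, -19/2)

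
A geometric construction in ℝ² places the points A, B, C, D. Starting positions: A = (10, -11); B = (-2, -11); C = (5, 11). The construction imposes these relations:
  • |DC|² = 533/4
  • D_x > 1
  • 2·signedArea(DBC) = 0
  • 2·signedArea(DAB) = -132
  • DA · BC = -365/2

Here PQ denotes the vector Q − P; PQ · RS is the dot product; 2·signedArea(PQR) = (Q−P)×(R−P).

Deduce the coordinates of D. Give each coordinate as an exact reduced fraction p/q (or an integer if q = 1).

D = (3/2, 0)

1. D_x = 3/2  [2·signedArea(DBC) = 0 ∩ 2·signedArea(DAB) = -132]
2. D_y = 0  [2·signedArea(DBC) = 0 ∩ 2·signedArea(DAB) = -132]
   → D = (3/2, 0)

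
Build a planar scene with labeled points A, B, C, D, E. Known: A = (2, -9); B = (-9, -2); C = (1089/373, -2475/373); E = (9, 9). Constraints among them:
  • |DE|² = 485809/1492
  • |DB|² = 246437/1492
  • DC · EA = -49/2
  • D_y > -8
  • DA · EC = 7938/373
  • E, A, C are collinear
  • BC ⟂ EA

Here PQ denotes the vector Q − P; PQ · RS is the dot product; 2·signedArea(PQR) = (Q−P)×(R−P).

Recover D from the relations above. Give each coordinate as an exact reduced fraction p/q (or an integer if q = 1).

1. D_x = 1835/746  [line 2268/373·x + 5832/373·y + 40014/373 = 0 ∩ |DE|² = 485809/1492]
2. D_y = -2916/373  [line 2268/373·x + 5832/373·y + 40014/373 = 0 ∩ |DE|² = 485809/1492]
   → D = (1835/746, -2916/373)

D = (1835/746, -2916/373)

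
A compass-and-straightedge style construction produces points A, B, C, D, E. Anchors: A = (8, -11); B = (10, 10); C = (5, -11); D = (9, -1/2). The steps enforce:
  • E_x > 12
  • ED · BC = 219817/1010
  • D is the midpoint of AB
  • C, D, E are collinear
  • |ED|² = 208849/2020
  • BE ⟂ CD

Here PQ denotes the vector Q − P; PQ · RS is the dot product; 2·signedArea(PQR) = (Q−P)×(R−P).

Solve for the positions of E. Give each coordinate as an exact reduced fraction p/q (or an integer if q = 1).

E = (6373/505, 4546/505)

1. E_x = 6373/505  [C, D, E are collinear ∩ BE ⟂ CD]
2. E_y = 4546/505  [C, D, E are collinear ∩ BE ⟂ CD]
   → E = (6373/505, 4546/505)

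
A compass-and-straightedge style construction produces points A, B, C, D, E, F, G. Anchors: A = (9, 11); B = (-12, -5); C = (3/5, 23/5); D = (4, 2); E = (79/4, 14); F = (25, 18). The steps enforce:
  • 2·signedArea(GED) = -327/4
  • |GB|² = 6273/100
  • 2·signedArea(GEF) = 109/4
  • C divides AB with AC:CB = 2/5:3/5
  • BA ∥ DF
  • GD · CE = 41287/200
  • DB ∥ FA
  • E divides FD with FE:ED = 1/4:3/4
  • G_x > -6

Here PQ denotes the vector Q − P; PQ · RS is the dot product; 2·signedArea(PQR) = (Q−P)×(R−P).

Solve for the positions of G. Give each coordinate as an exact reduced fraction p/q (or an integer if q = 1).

1. G_x = -57/10  [2·signedArea(GED) = -327/4 ∩ GD · CE = 41287/200]
2. G_y = -1/5  [2·signedArea(GED) = -327/4 ∩ GD · CE = 41287/200]
   → G = (-57/10, -1/5)

G = (-57/10, -1/5)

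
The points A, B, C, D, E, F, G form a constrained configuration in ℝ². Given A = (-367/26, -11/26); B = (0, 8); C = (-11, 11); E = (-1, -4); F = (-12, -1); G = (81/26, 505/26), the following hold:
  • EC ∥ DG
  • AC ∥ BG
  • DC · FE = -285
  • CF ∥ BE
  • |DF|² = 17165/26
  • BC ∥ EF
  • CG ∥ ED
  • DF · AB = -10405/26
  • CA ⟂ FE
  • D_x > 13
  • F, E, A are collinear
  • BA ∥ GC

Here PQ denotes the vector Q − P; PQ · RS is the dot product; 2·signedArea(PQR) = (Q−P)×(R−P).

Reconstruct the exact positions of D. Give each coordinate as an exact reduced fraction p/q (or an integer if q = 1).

1. D_x = 341/26  [EC ∥ DG ∩ CG ∥ ED]
2. D_y = 115/26  [EC ∥ DG ∩ CG ∥ ED]
   → D = (341/26, 115/26)

D = (341/26, 115/26)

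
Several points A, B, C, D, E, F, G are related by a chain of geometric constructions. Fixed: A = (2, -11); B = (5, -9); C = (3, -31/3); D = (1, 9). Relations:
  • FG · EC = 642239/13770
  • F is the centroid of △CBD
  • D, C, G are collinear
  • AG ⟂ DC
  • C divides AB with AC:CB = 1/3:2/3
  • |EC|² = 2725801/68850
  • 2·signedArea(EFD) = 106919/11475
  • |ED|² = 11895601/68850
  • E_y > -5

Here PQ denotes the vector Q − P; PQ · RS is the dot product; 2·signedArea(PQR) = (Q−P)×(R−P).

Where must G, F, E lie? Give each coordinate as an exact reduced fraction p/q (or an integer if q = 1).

E = (5999/2550, -31171/7650)
F = (3, -31/9)
G = (2599/850, -9257/850)

1. G_x = 2599/850  [D, C, G are collinear ∩ AG ⟂ DC]
2. G_y = -9257/850  [D, C, G are collinear ∩ AG ⟂ DC]
   → G = (2599/850, -9257/850)
3. F_x = 3  [F is the centroid of △CBD]
4. F_y = -31/9  [F is the centroid of △CBD]
   → F = (3, -31/9)
5. E_x = 5999/2550  [2·signedArea(EFD) = 106919/11475 ∩ FG · EC = 642239/13770]
6. E_y = -31171/7650  [2·signedArea(EFD) = 106919/11475 ∩ FG · EC = 642239/13770]
   → E = (5999/2550, -31171/7650)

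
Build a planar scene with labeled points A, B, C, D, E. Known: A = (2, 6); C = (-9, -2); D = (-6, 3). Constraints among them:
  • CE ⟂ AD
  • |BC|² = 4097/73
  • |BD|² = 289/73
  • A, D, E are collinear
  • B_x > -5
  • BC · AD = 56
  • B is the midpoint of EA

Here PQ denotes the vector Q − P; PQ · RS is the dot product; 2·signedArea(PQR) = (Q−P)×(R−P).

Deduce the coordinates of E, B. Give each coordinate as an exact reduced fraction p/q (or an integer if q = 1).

1. E_x = -750/73  [A, D, E are collinear ∩ CE ⟂ AD]
2. E_y = 102/73  [A, D, E are collinear ∩ CE ⟂ AD]
   → E = (-750/73, 102/73)
3. B_x = -302/73  [B is the midpoint of EA]
4. B_y = 270/73  [B is the midpoint of EA]
   → B = (-302/73, 270/73)

B = (-302/73, 270/73)
E = (-750/73, 102/73)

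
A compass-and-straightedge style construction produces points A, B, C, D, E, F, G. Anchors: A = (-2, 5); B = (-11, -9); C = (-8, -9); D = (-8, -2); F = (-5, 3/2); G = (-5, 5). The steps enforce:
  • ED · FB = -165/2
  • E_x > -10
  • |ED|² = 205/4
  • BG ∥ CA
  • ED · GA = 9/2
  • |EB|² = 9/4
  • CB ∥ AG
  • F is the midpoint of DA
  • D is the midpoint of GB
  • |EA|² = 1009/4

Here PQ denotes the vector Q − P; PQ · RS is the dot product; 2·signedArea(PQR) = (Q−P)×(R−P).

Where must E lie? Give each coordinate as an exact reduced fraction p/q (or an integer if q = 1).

1. E_x = -19/2  [ED · GA = 9/2 ∩ ED · FB = -165/2]
2. E_y = -9  [ED · GA = 9/2 ∩ ED · FB = -165/2]
   → E = (-19/2, -9)

E = (-19/2, -9)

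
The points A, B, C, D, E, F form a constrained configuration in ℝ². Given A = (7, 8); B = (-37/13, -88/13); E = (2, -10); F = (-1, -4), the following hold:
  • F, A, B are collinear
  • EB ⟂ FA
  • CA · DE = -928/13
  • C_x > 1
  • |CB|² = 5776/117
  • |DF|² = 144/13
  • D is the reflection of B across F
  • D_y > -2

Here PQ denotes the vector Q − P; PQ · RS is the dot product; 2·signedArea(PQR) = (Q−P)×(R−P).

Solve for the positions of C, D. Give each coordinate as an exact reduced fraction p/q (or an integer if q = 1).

C = (41/39, -12/13)
D = (11/13, -16/13)

1. D_x = 11/13  [D is the reflection of B across F]
2. D_y = -16/13  [D is the reflection of B across F]
   → D = (11/13, -16/13)
3. C_x = 41/39  [line -15/13·x + 114/13·y + 121/13 = 0 ∩ |CB|² = 5776/117]
4. C_y = -12/13  [line -15/13·x + 114/13·y + 121/13 = 0 ∩ |CB|² = 5776/117]
   → C = (41/39, -12/13)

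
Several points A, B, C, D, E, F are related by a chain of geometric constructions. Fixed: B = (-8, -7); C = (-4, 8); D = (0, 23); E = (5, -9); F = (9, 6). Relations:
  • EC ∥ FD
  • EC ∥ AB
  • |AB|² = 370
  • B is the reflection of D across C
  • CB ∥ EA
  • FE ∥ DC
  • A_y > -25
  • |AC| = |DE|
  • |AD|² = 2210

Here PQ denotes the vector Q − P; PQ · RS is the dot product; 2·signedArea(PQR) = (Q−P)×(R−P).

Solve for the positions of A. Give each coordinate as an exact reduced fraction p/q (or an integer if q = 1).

A = (1, -24)

1. A_x = 1  [EC ∥ AB ∩ CB ∥ EA]
2. A_y = -24  [EC ∥ AB ∩ CB ∥ EA]
   → A = (1, -24)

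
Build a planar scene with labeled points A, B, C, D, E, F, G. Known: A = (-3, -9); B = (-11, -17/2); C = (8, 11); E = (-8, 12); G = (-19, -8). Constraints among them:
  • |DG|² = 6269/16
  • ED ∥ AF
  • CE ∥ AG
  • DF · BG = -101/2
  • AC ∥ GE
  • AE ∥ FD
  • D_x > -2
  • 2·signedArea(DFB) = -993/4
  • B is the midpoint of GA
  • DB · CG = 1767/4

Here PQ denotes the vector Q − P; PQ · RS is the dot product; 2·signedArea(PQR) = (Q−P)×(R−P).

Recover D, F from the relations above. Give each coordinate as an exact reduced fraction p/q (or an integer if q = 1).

1. D_x = -3/2  [line 27·x + 19·y + 67/4 = 0 ∩ |DG|² = 6269/16]
2. D_y = 5/4  [line 27·x + 19·y + 67/4 = 0 ∩ |DG|² = 6269/16]
   → D = (-3/2, 5/4)
3. F_x = 7/2  [2·signedArea(DFB) = -993/4 ∩ AE ∥ FD]
4. F_y = -79/4  [2·signedArea(DFB) = -993/4 ∩ AE ∥ FD]
   → F = (7/2, -79/4)

D = (-3/2, 5/4)
F = (7/2, -79/4)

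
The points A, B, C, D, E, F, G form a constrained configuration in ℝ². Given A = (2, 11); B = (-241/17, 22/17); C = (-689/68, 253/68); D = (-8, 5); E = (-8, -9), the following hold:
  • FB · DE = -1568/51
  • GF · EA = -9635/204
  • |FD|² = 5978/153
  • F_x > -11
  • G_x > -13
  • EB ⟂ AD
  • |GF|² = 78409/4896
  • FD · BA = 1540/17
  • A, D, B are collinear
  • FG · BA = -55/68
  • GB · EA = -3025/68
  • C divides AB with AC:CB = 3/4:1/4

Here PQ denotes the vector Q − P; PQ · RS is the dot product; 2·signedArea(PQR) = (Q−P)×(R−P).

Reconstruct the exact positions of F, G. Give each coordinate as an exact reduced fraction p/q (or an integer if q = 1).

1. F_x = -171/17  [FD · BA = 1540/17 ∩ FB · DE = -1568/51]
2. F_y = -46/51  [FD · BA = 1540/17 ∩ FB · DE = -1568/51]
   → F = (-171/17, -46/51)
3. G_x = -1653/136  [GB · EA = -3025/68 ∩ FG · BA = -55/68]
4. G_y = 341/136  [GB · EA = -3025/68 ∩ FG · BA = -55/68]
   → G = (-1653/136, 341/136)

F = (-171/17, -46/51)
G = (-1653/136, 341/136)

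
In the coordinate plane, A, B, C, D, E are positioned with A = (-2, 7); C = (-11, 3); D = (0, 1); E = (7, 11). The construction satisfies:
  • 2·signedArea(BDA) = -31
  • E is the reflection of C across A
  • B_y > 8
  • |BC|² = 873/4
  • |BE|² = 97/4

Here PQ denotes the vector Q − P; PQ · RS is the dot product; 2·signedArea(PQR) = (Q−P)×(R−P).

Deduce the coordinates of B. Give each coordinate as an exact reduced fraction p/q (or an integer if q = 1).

B = (5/2, 9)

1. B_x = 5/2  [line -6·x + -2·y + 33 = 0 ∩ |BC|² = 873/4]
2. B_y = 9  [line -6·x + -2·y + 33 = 0 ∩ |BC|² = 873/4]
   → B = (5/2, 9)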